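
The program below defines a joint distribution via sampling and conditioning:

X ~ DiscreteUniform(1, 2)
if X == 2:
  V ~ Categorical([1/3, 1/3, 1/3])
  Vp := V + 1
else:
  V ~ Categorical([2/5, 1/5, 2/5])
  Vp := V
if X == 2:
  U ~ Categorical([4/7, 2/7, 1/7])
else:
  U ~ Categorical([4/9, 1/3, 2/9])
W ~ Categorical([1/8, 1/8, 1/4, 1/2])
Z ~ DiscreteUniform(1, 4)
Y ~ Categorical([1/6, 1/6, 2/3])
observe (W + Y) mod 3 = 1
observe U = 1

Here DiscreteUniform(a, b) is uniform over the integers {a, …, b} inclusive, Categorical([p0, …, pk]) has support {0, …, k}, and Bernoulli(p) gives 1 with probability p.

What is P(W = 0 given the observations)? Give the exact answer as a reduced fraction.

Enumerate traces; 96 have nonzero weight after conditioning:
  (X=1, V=0, U=1, W=0, Z=1, Y=1) weight 1/2880
  (X=1, V=0, U=1, W=0, Z=2, Y=1) weight 1/2880
  (X=1, V=0, U=1, W=0, Z=3, Y=1) weight 1/2880
  (X=1, V=0, U=1, W=0, Z=4, Y=1) weight 1/2880
  (X=1, V=0, U=1, W=1, Z=1, Y=0) weight 1/2880
  (X=1, V=0, U=1, W=1, Z=2, Y=0) weight 1/2880
  (X=1, V=0, U=1, W=1, Z=3, Y=0) weight 1/2880
  (X=1, V=0, U=1, W=1, Z=4, Y=0) weight 1/2880
  (X=1, V=0, U=1, W=2, Z=1, Y=2) weight 1/360
  (X=1, V=0, U=1, W=3, Z=1, Y=1) weight 1/720
  … 86 more
Group by W:
  weight(W=0) = 13/2016
  weight(W=1) = 13/2016
  weight(W=2) = 13/252
  weight(W=3) = 13/504
Total weight = 13/2016 + 13/2016 + 13/252 + 13/504 = 13/144
P(W=0 | obs) = 13/2016 / 13/144 = 1/14
P(W=1 | obs) = 13/2016 / 13/144 = 1/14
P(W=2 | obs) = 13/252 / 13/144 = 4/7
P(W=3 | obs) = 13/504 / 13/144 = 2/7

P(W = 0 | obs) = 1/14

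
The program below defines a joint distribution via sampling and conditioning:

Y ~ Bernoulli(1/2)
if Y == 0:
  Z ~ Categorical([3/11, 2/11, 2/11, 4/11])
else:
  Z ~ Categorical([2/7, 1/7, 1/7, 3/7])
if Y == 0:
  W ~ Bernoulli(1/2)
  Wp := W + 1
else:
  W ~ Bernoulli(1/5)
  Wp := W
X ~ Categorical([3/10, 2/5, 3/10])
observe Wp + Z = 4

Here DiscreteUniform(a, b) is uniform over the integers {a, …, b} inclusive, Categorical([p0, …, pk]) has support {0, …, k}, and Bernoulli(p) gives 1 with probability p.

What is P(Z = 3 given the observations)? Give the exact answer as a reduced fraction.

P(Z = 3 | obs) = 103/138

Enumerate traces; 9 have nonzero weight after conditioning:
  (Y=0, Z=2, W=1, X=0) weight 3/220
  (Y=0, Z=2, W=1, X=1) weight 1/55
  (Y=0, Z=2, W=1, X=2) weight 3/220
  (Y=0, Z=3, W=0, X=0) weight 3/110
  (Y=0, Z=3, W=0, X=1) weight 2/55
  (Y=0, Z=3, W=0, X=2) weight 3/110
  (Y=1, Z=3, W=1, X=0) weight 9/700
  (Y=1, Z=3, W=1, X=1) weight 3/175
  … 1 more
Group by Z:
  weight(Z=2) = 1/22
  weight(Z=3) = 103/770
Total weight = 1/22 + 103/770 = 69/385
P(Z=2 | obs) = 1/22 / 69/385 = 35/138
P(Z=3 | obs) = 103/770 / 69/385 = 103/138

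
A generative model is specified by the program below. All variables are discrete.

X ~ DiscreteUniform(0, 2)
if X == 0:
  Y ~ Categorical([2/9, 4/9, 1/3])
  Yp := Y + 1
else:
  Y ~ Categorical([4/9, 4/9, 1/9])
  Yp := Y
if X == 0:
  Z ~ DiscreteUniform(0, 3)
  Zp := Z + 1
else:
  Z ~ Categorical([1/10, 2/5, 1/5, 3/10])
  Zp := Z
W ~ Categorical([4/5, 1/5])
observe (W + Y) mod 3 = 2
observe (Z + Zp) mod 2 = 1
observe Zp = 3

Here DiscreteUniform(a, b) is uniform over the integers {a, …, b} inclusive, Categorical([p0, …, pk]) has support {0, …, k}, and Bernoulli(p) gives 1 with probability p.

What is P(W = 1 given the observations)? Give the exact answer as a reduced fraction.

P(W = 1 | obs) = 1/4

Enumerate traces; 2 have nonzero weight after conditioning:
  (X=0, Y=1, Z=2, W=1) weight 1/135
  (X=0, Y=2, Z=2, W=0) weight 1/45
Group by W:
  weight(W=0) = 1/45
  weight(W=1) = 1/135
Total weight = 1/45 + 1/135 = 4/135
P(W=0 | obs) = 1/45 / 4/135 = 3/4
P(W=1 | obs) = 1/135 / 4/135 = 1/4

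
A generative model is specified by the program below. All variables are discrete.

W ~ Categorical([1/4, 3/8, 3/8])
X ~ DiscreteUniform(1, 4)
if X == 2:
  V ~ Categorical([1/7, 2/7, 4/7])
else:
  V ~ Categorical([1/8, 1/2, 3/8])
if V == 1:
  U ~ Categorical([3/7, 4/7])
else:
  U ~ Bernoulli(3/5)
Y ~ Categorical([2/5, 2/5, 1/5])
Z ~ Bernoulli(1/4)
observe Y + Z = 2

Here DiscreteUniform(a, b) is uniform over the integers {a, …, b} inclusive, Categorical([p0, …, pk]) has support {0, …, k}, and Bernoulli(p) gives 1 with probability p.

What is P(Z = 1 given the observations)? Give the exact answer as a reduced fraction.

Enumerate traces; 144 have nonzero weight after conditioning:
  (W=0, X=1, V=0, U=0, Y=1, Z=1) weight 1/3200
  (W=0, X=1, V=0, U=0, Y=2, Z=0) weight 3/6400
  (W=0, X=1, V=0, U=1, Y=1, Z=1) weight 3/6400
  (W=0, X=1, V=0, U=1, Y=2, Z=0) weight 9/12800
  (W=0, X=1, V=1, U=0, Y=1, Z=1) weight 3/2240
  (W=0, X=1, V=1, U=0, Y=2, Z=0) weight 9/4480
  (W=0, X=1, V=1, U=1, Y=1, Z=1) weight 1/560
  (W=0, X=1, V=1, U=1, Y=2, Z=0) weight 3/1120
  … 136 more
Group by Z:
  weight(Z=0) = 3/20
  weight(Z=1) = 1/10
Total weight = 3/20 + 1/10 = 1/4
P(Z=0 | obs) = 3/20 / 1/4 = 3/5
P(Z=1 | obs) = 1/10 / 1/4 = 2/5

P(Z = 1 | obs) = 2/5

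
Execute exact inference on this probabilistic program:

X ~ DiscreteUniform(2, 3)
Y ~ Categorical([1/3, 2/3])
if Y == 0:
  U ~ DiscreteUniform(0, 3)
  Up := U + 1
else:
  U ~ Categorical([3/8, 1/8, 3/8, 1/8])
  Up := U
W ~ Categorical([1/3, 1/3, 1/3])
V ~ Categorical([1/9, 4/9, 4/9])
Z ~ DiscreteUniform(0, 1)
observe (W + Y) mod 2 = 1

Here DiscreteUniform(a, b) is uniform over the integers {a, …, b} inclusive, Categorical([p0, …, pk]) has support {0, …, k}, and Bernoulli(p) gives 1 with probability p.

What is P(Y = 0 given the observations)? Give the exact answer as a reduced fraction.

Enumerate traces; 144 have nonzero weight after conditioning:
  (X=2, Y=0, U=0, W=1, V=0, Z=0) weight 1/1296
  (X=2, Y=0, U=0, W=1, V=0, Z=1) weight 1/1296
  (X=2, Y=0, U=0, W=1, V=1, Z=0) weight 1/324
  (X=2, Y=0, U=0, W=1, V=1, Z=1) weight 1/324
  (X=2, Y=0, U=0, W=1, V=2, Z=0) weight 1/324
  (X=2, Y=0, U=0, W=1, V=2, Z=1) weight 1/324
  (X=2, Y=0, U=1, W=1, V=0, Z=0) weight 1/1296
  (X=2, Y=0, U=1, W=1, V=0, Z=1) weight 1/1296
  (X=2, Y=1, U=0, W=0, V=0, Z=0) weight 1/432
  … 135 more
Group by Y:
  weight(Y=0) = 1/9
  weight(Y=1) = 4/9
Total weight = 1/9 + 4/9 = 5/9
P(Y=0 | obs) = 1/9 / 5/9 = 1/5
P(Y=1 | obs) = 4/9 / 5/9 = 4/5

P(Y = 0 | obs) = 1/5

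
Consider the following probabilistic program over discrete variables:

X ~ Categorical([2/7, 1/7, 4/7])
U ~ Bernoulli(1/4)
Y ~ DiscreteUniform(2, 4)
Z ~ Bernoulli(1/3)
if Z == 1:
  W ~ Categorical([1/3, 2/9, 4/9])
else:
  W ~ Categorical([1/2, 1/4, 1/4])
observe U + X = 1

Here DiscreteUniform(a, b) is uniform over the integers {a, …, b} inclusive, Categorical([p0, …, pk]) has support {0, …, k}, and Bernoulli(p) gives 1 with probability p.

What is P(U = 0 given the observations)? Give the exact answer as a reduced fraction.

Enumerate traces; 36 have nonzero weight after conditioning:
  (X=0, U=1, Y=2, Z=0, W=0) weight 1/126
  (X=0, U=1, Y=2, Z=0, W=1) weight 1/252
  (X=0, U=1, Y=2, Z=0, W=2) weight 1/252
  (X=0, U=1, Y=2, Z=1, W=0) weight 1/378
  (X=0, U=1, Y=2, Z=1, W=1) weight 1/567
  (X=0, U=1, Y=2, Z=1, W=2) weight 2/567
  (X=0, U=1, Y=3, Z=0, W=0) weight 1/126
  (X=0, U=1, Y=3, Z=0, W=1) weight 1/252
  (X=1, U=0, Y=2, Z=0, W=0) weight 1/84
  … 27 more
Group by U:
  weight(U=0) = 3/28
  weight(U=1) = 1/14
Total weight = 3/28 + 1/14 = 5/28
P(U=0 | obs) = 3/28 / 5/28 = 3/5
P(U=1 | obs) = 1/14 / 5/28 = 2/5

P(U = 0 | obs) = 3/5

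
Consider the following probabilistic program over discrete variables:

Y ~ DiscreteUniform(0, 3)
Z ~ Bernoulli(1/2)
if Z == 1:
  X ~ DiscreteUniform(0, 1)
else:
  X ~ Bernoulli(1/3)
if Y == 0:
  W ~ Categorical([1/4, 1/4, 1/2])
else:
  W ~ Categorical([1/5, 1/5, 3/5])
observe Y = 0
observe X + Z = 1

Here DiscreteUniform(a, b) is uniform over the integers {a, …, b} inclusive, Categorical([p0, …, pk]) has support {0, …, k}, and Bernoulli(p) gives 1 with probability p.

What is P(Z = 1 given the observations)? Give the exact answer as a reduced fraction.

P(Z = 1 | obs) = 3/5

Enumerate traces; 6 have nonzero weight after conditioning:
  (Y=0, Z=0, X=1, W=0) weight 1/96
  (Y=0, Z=0, X=1, W=1) weight 1/96
  (Y=0, Z=0, X=1, W=2) weight 1/48
  (Y=0, Z=1, X=0, W=0) weight 1/64
  (Y=0, Z=1, X=0, W=1) weight 1/64
  (Y=0, Z=1, X=0, W=2) weight 1/32
Group by Z:
  weight(Z=0) = 1/24
  weight(Z=1) = 1/16
Total weight = 1/24 + 1/16 = 5/48
P(Z=0 | obs) = 1/24 / 5/48 = 2/5
P(Z=1 | obs) = 1/16 / 5/48 = 3/5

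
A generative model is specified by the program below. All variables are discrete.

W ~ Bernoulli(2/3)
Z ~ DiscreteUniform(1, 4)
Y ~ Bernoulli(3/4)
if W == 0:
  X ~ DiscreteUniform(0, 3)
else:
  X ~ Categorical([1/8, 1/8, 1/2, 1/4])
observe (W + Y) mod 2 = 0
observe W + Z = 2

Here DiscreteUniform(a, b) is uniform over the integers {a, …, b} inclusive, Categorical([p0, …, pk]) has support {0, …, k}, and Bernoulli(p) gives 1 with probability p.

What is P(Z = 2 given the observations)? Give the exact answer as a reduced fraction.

P(Z = 2 | obs) = 1/7

Enumerate traces; 8 have nonzero weight after conditioning:
  (W=0, Z=2, Y=0, X=0) weight 1/192
  (W=0, Z=2, Y=0, X=1) weight 1/192
  (W=0, Z=2, Y=0, X=2) weight 1/192
  (W=0, Z=2, Y=0, X=3) weight 1/192
  (W=1, Z=1, Y=1, X=0) weight 1/64
  (W=1, Z=1, Y=1, X=1) weight 1/64
  (W=1, Z=1, Y=1, X=2) weight 1/16
  (W=1, Z=1, Y=1, X=3) weight 1/32
Group by Z:
  weight(Z=1) = 1/8
  weight(Z=2) = 1/48
Total weight = 1/8 + 1/48 = 7/48
P(Z=1 | obs) = 1/8 / 7/48 = 6/7
P(Z=2 | obs) = 1/48 / 7/48 = 1/7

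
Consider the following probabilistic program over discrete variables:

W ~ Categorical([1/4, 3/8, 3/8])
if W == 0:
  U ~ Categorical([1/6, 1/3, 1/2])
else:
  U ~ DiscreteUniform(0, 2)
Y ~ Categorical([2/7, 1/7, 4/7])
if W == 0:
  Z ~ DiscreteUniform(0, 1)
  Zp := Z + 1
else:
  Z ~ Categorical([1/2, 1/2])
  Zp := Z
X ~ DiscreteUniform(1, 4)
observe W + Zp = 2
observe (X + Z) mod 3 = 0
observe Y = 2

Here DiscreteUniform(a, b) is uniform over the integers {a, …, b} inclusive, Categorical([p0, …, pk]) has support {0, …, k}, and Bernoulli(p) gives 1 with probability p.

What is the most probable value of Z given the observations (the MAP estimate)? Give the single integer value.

Enumerate traces; 9 have nonzero weight after conditioning:
  (W=0, U=0, Y=2, Z=1, X=2) weight 1/336
  (W=0, U=1, Y=2, Z=1, X=2) weight 1/168
  (W=0, U=2, Y=2, Z=1, X=2) weight 1/112
  (W=1, U=0, Y=2, Z=1, X=2) weight 1/112
  (W=1, U=1, Y=2, Z=1, X=2) weight 1/112
  (W=1, U=2, Y=2, Z=1, X=2) weight 1/112
  (W=2, U=0, Y=2, Z=0, X=3) weight 1/112
  (W=2, U=1, Y=2, Z=0, X=3) weight 1/112
  … 1 more
Group by Z:
  weight(Z=0) = 3/112
  weight(Z=1) = 5/112
Total weight = 3/112 + 5/112 = 1/14
P(Z=0 | obs) = 3/112 / 1/14 = 3/8
P(Z=1 | obs) = 5/112 / 1/14 = 5/8
argmax = 1

argmax_v P(Z = v | obs) = 1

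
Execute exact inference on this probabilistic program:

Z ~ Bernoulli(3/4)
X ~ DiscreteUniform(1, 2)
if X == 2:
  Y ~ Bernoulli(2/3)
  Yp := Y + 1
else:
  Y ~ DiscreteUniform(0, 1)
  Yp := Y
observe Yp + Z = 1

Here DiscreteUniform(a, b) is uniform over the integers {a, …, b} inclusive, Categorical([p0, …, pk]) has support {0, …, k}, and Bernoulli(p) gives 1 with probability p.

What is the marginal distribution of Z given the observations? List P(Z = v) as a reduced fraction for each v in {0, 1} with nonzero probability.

P(Z=0) = 5/14, P(Z=1) = 9/14

Enumerate traces; 3 have nonzero weight after conditioning:
  (Z=0, X=1, Y=1) weight 1/16
  (Z=0, X=2, Y=0) weight 1/24
  (Z=1, X=1, Y=0) weight 3/16
Group by Z:
  weight(Z=0) = 5/48
  weight(Z=1) = 3/16
Total weight = 5/48 + 3/16 = 7/24
P(Z=0 | obs) = 5/48 / 7/24 = 5/14
P(Z=1 | obs) = 3/16 / 7/24 = 9/14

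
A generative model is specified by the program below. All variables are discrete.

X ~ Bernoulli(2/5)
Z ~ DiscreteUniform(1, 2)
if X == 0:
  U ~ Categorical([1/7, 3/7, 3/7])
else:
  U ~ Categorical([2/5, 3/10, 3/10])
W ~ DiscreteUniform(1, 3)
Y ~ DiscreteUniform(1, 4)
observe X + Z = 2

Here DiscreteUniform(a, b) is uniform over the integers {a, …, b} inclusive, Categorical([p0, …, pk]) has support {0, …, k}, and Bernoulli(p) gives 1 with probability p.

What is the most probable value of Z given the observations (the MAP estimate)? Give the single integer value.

argmax_v P(Z = v | obs) = 2

Enumerate traces; 72 have nonzero weight after conditioning:
  (X=0, Z=2, U=0, W=1, Y=1) weight 1/280
  (X=0, Z=2, U=0, W=1, Y=2) weight 1/280
  (X=0, Z=2, U=0, W=1, Y=3) weight 1/280
  (X=0, Z=2, U=0, W=1, Y=4) weight 1/280
  (X=0, Z=2, U=0, W=2, Y=1) weight 1/280
  (X=0, Z=2, U=0, W=2, Y=2) weight 1/280
  (X=0, Z=2, U=0, W=2, Y=3) weight 1/280
  (X=0, Z=2, U=0, W=2, Y=4) weight 1/280
  (X=1, Z=1, U=0, W=1, Y=1) weight 1/150
  … 63 more
Group by Z:
  weight(Z=1) = 1/5
  weight(Z=2) = 3/10
Total weight = 1/5 + 3/10 = 1/2
P(Z=1 | obs) = 1/5 / 1/2 = 2/5
P(Z=2 | obs) = 3/10 / 1/2 = 3/5
argmax = 2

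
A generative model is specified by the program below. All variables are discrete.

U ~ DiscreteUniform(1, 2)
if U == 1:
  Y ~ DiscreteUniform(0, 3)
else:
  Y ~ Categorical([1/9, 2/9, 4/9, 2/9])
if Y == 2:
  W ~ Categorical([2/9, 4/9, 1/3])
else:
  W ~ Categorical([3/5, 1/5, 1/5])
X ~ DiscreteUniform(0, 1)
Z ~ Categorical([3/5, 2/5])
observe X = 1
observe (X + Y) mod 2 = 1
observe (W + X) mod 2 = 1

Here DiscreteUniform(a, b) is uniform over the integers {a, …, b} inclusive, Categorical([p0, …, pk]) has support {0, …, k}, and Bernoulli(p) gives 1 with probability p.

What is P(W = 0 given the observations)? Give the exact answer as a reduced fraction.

P(W = 0 | obs) = 601/1093

Enumerate traces; 16 have nonzero weight after conditioning:
  (U=1, Y=0, W=0, X=1, Z=0) weight 9/400
  (U=1, Y=0, W=0, X=1, Z=1) weight 3/200
  (U=1, Y=0, W=2, X=1, Z=0) weight 3/400
  (U=1, Y=0, W=2, X=1, Z=1) weight 1/200
  (U=1, Y=2, W=0, X=1, Z=0) weight 1/120
  (U=1, Y=2, W=0, X=1, Z=1) weight 1/180
  (U=1, Y=2, W=2, X=1, Z=0) weight 1/80
  (U=1, Y=2, W=2, X=1, Z=1) weight 1/120
  … 8 more
Group by W:
  weight(W=0) = 601/6480
  weight(W=2) = 41/540
Total weight = 601/6480 + 41/540 = 1093/6480
P(W=0 | obs) = 601/6480 / 1093/6480 = 601/1093
P(W=2 | obs) = 41/540 / 1093/6480 = 492/1093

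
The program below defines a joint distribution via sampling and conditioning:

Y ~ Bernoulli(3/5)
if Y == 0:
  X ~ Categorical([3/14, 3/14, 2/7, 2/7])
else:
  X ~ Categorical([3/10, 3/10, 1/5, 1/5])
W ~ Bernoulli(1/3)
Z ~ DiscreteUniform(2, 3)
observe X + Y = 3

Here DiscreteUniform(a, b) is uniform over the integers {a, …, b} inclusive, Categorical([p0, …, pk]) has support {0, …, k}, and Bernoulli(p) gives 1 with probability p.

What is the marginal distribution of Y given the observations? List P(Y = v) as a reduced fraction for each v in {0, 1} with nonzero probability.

Enumerate traces; 8 have nonzero weight after conditioning:
  (Y=0, X=3, W=0, Z=2) weight 4/105
  (Y=0, X=3, W=0, Z=3) weight 4/105
  (Y=0, X=3, W=1, Z=2) weight 2/105
  (Y=0, X=3, W=1, Z=3) weight 2/105
  (Y=1, X=2, W=0, Z=2) weight 1/25
  (Y=1, X=2, W=0, Z=3) weight 1/25
  (Y=1, X=2, W=1, Z=2) weight 1/50
  (Y=1, X=2, W=1, Z=3) weight 1/50
Group by Y:
  weight(Y=0) = 4/35
  weight(Y=1) = 3/25
Total weight = 4/35 + 3/25 = 41/175
P(Y=0 | obs) = 4/35 / 41/175 = 20/41
P(Y=1 | obs) = 3/25 / 41/175 = 21/41

P(Y=0) = 20/41, P(Y=1) = 21/41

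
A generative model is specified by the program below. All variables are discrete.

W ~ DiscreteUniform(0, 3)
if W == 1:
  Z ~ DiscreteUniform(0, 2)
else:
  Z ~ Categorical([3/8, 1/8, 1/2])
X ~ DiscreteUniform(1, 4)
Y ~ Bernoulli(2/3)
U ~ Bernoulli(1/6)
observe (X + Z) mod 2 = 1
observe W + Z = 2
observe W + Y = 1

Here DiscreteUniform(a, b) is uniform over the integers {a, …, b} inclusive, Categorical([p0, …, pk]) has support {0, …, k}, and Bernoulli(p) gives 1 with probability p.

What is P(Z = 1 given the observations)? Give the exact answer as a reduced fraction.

P(Z = 1 | obs) = 1/4

Enumerate traces; 8 have nonzero weight after conditioning:
  (W=0, Z=2, X=1, Y=1, U=0) weight 5/288
  (W=0, Z=2, X=1, Y=1, U=1) weight 1/288
  (W=0, Z=2, X=3, Y=1, U=0) weight 5/288
  (W=0, Z=2, X=3, Y=1, U=1) weight 1/288
  (W=1, Z=1, X=2, Y=0, U=0) weight 5/864
  (W=1, Z=1, X=2, Y=0, U=1) weight 1/864
  (W=1, Z=1, X=4, Y=0, U=0) weight 5/864
  (W=1, Z=1, X=4, Y=0, U=1) weight 1/864
Group by Z:
  weight(Z=1) = 1/72
  weight(Z=2) = 1/24
Total weight = 1/72 + 1/24 = 1/18
P(Z=1 | obs) = 1/72 / 1/18 = 1/4
P(Z=2 | obs) = 1/24 / 1/18 = 3/4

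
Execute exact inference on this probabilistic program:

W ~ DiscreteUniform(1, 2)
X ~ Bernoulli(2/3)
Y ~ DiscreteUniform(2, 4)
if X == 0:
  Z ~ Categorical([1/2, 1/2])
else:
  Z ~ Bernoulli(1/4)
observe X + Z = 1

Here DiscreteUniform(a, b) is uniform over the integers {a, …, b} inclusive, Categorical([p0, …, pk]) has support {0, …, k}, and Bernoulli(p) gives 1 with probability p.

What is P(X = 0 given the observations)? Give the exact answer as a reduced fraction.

P(X = 0 | obs) = 1/4

Enumerate traces; 12 have nonzero weight after conditioning:
  (W=1, X=0, Y=2, Z=1) weight 1/36
  (W=1, X=0, Y=3, Z=1) weight 1/36
  (W=1, X=0, Y=4, Z=1) weight 1/36
  (W=1, X=1, Y=2, Z=0) weight 1/12
  (W=1, X=1, Y=3, Z=0) weight 1/12
  (W=1, X=1, Y=4, Z=0) weight 1/12
  (W=2, X=0, Y=2, Z=1) weight 1/36
  (W=2, X=0, Y=3, Z=1) weight 1/36
  … 4 more
Group by X:
  weight(X=0) = 1/6
  weight(X=1) = 1/2
Total weight = 1/6 + 1/2 = 2/3
P(X=0 | obs) = 1/6 / 2/3 = 1/4
P(X=1 | obs) = 1/2 / 2/3 = 3/4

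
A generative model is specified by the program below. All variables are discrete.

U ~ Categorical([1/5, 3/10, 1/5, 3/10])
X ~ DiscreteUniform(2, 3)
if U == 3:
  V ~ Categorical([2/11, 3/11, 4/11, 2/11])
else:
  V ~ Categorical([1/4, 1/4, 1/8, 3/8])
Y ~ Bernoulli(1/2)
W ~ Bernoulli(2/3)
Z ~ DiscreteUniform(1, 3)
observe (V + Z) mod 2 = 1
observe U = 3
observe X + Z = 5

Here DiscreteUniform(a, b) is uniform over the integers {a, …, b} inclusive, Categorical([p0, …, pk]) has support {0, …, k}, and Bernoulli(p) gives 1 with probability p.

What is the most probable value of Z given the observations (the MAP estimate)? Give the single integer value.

Enumerate traces; 16 have nonzero weight after conditioning:
  (U=3, X=2, V=0, Y=0, W=0, Z=3) weight 1/660
  (U=3, X=2, V=0, Y=0, W=1, Z=3) weight 1/330
  (U=3, X=2, V=0, Y=1, W=0, Z=3) weight 1/660
  (U=3, X=2, V=0, Y=1, W=1, Z=3) weight 1/330
  (U=3, X=2, V=2, Y=0, W=0, Z=3) weight 1/330
  (U=3, X=2, V=2, Y=0, W=1, Z=3) weight 1/165
  (U=3, X=2, V=2, Y=1, W=0, Z=3) weight 1/330
  (U=3, X=2, V=2, Y=1, W=1, Z=3) weight 1/165
  (U=3, X=3, V=1, Y=0, W=0, Z=2) weight 1/440
  … 7 more
Group by Z:
  weight(Z=2) = 1/44
  weight(Z=3) = 3/110
Total weight = 1/44 + 3/110 = 1/20
P(Z=2 | obs) = 1/44 / 1/20 = 5/11
P(Z=3 | obs) = 3/110 / 1/20 = 6/11
argmax = 3

argmax_v P(Z = v | obs) = 3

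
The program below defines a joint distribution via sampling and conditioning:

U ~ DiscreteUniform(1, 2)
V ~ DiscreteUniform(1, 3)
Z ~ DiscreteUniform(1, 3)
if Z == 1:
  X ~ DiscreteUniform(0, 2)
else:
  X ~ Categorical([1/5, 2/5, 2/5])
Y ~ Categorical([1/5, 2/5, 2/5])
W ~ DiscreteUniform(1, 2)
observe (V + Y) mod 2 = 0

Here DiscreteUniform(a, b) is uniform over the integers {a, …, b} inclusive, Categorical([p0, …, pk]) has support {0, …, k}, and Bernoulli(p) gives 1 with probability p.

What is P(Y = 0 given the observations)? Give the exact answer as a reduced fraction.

Enumerate traces; 144 have nonzero weight after conditioning:
  (U=1, V=1, Z=1, X=0, Y=1, W=1) weight 1/270
  (U=1, V=1, Z=1, X=0, Y=1, W=2) weight 1/270
  (U=1, V=1, Z=1, X=1, Y=1, W=1) weight 1/270
  (U=1, V=1, Z=1, X=1, Y=1, W=2) weight 1/270
  (U=1, V=1, Z=1, X=2, Y=1, W=1) weight 1/270
  (U=1, V=1, Z=1, X=2, Y=1, W=2) weight 1/270
  (U=1, V=1, Z=2, X=0, Y=1, W=1) weight 1/450
  (U=1, V=1, Z=2, X=0, Y=1, W=2) weight 1/450
  (U=1, V=2, Z=1, X=0, Y=0, W=1) weight 1/540
  (U=1, V=2, Z=1, X=0, Y=2, W=1) weight 1/270
  … 134 more
Group by Y:
  weight(Y=0) = 1/15
  weight(Y=1) = 4/15
  weight(Y=2) = 2/15
Total weight = 1/15 + 4/15 + 2/15 = 7/15
P(Y=0 | obs) = 1/15 / 7/15 = 1/7
P(Y=1 | obs) = 4/15 / 7/15 = 4/7
P(Y=2 | obs) = 2/15 / 7/15 = 2/7

P(Y = 0 | obs) = 1/7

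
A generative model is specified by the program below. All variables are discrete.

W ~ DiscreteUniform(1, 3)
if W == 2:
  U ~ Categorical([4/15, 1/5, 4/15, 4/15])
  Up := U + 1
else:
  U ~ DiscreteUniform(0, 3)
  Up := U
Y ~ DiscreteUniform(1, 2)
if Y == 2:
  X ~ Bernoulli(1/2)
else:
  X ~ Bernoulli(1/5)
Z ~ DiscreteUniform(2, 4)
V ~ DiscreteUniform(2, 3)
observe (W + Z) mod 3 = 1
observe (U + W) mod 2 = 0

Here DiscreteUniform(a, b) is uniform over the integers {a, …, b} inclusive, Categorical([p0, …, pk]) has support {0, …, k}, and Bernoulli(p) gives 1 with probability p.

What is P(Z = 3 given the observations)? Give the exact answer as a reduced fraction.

P(Z = 3 | obs) = 15/46

Enumerate traces; 48 have nonzero weight after conditioning:
  (W=1, U=1, Y=1, X=0, Z=3, V=2) weight 1/180
  (W=1, U=1, Y=1, X=0, Z=3, V=3) weight 1/180
  (W=1, U=1, Y=1, X=1, Z=3, V=2) weight 1/720
  (W=1, U=1, Y=1, X=1, Z=3, V=3) weight 1/720
  (W=1, U=1, Y=2, X=0, Z=3, V=2) weight 1/288
  (W=1, U=1, Y=2, X=0, Z=3, V=3) weight 1/288
  (W=1, U=1, Y=2, X=1, Z=3, V=2) weight 1/288
  (W=1, U=1, Y=2, X=1, Z=3, V=3) weight 1/288
  (W=2, U=0, Y=1, X=0, Z=2, V=2) weight 4/675
  (W=3, U=1, Y=1, X=0, Z=4, V=2) weight 1/180
  … 38 more
Group by Z:
  weight(Z=2) = 8/135
  weight(Z=3) = 1/18
  weight(Z=4) = 1/18
Total weight = 8/135 + 1/18 + 1/18 = 23/135
P(Z=2 | obs) = 8/135 / 23/135 = 8/23
P(Z=3 | obs) = 1/18 / 23/135 = 15/46
P(Z=4 | obs) = 1/18 / 23/135 = 15/46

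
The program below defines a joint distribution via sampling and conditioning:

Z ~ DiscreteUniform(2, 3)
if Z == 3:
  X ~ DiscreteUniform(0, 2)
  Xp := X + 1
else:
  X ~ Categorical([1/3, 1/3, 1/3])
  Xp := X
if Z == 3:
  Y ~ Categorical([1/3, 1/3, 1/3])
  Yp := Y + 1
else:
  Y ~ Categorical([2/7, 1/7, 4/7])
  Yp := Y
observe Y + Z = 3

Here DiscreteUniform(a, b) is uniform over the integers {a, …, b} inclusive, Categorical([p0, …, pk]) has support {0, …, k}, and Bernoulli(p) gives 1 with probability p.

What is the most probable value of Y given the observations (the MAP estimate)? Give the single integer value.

Enumerate traces; 6 have nonzero weight after conditioning:
  (Z=2, X=0, Y=1) weight 1/42
  (Z=2, X=1, Y=1) weight 1/42
  (Z=2, X=2, Y=1) weight 1/42
  (Z=3, X=0, Y=0) weight 1/18
  (Z=3, X=1, Y=0) weight 1/18
  (Z=3, X=2, Y=0) weight 1/18
Group by Y:
  weight(Y=0) = 1/6
  weight(Y=1) = 1/14
Total weight = 1/6 + 1/14 = 5/21
P(Y=0 | obs) = 1/6 / 5/21 = 7/10
P(Y=1 | obs) = 1/14 / 5/21 = 3/10
argmax = 0

argmax_v P(Y = v | obs) = 0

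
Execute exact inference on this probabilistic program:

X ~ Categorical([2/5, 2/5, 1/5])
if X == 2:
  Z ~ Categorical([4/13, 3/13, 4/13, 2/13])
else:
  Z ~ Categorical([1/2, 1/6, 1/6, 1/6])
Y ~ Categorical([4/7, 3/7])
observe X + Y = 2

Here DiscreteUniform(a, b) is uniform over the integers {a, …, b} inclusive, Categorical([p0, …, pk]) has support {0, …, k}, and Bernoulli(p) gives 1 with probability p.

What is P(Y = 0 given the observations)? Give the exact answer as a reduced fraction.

Enumerate traces; 8 have nonzero weight after conditioning:
  (X=1, Z=0, Y=1) weight 3/35
  (X=1, Z=1, Y=1) weight 1/35
  (X=1, Z=2, Y=1) weight 1/35
  (X=1, Z=3, Y=1) weight 1/35
  (X=2, Z=0, Y=0) weight 16/455
  (X=2, Z=1, Y=0) weight 12/455
  (X=2, Z=2, Y=0) weight 16/455
  (X=2, Z=3, Y=0) weight 8/455
Group by Y:
  weight(Y=0) = 4/35
  weight(Y=1) = 6/35
Total weight = 4/35 + 6/35 = 2/7
P(Y=0 | obs) = 4/35 / 2/7 = 2/5
P(Y=1 | obs) = 6/35 / 2/7 = 3/5

P(Y = 0 | obs) = 2/5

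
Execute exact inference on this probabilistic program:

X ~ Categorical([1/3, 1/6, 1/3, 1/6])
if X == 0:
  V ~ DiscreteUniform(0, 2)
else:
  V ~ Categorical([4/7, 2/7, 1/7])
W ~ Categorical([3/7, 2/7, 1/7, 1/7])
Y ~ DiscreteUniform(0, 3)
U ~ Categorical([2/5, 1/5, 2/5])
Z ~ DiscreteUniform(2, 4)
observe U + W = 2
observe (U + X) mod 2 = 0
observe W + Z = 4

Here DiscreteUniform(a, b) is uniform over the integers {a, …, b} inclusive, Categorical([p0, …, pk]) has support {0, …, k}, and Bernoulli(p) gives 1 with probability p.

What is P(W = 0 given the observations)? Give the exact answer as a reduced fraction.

P(W = 0 | obs) = 2/3

Enumerate traces; 72 have nonzero weight after conditioning:
  (X=0, V=0, W=0, Y=0, U=2, Z=4) weight 1/630
  (X=0, V=0, W=0, Y=1, U=2, Z=4) weight 1/630
  (X=0, V=0, W=0, Y=2, U=2, Z=4) weight 1/630
  (X=0, V=0, W=0, Y=3, U=2, Z=4) weight 1/630
  (X=0, V=0, W=2, Y=0, U=0, Z=2) weight 1/1890
  (X=0, V=0, W=2, Y=1, U=0, Z=2) weight 1/1890
  (X=0, V=0, W=2, Y=2, U=0, Z=2) weight 1/1890
  (X=0, V=0, W=2, Y=3, U=0, Z=2) weight 1/1890
  (X=1, V=0, W=1, Y=0, U=1, Z=3) weight 1/2205
  … 63 more
Group by W:
  weight(W=0) = 4/105
  weight(W=1) = 2/315
  weight(W=2) = 4/315
Total weight = 4/105 + 2/315 + 4/315 = 2/35
P(W=0 | obs) = 4/105 / 2/35 = 2/3
P(W=1 | obs) = 2/315 / 2/35 = 1/9
P(W=2 | obs) = 4/315 / 2/35 = 2/9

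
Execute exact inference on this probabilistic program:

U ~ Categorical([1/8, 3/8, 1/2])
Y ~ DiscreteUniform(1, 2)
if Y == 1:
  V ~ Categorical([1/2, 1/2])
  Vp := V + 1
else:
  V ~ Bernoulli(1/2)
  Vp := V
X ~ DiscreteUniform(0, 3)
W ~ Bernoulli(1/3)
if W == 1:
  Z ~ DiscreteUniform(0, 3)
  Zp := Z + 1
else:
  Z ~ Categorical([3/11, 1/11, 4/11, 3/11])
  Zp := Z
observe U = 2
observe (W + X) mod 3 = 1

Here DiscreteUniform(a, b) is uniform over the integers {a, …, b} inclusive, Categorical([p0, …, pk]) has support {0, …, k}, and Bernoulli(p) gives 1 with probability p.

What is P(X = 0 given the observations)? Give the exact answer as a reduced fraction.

Enumerate traces; 48 have nonzero weight after conditioning:
  (U=2, Y=1, V=0, X=0, W=1, Z=0) weight 1/384
  (U=2, Y=1, V=0, X=0, W=1, Z=1) weight 1/384
  (U=2, Y=1, V=0, X=0, W=1, Z=2) weight 1/384
  (U=2, Y=1, V=0, X=0, W=1, Z=3) weight 1/384
  (U=2, Y=1, V=0, X=1, W=0, Z=0) weight 1/176
  (U=2, Y=1, V=0, X=1, W=0, Z=1) weight 1/528
  (U=2, Y=1, V=0, X=1, W=0, Z=2) weight 1/132
  (U=2, Y=1, V=0, X=1, W=0, Z=3) weight 1/176
  (U=2, Y=1, V=0, X=3, W=1, Z=0) weight 1/384
  … 39 more
Group by X:
  weight(X=0) = 1/24
  weight(X=1) = 1/12
  weight(X=3) = 1/24
Total weight = 1/24 + 1/12 + 1/24 = 1/6
P(X=0 | obs) = 1/24 / 1/6 = 1/4
P(X=1 | obs) = 1/12 / 1/6 = 1/2
P(X=3 | obs) = 1/24 / 1/6 = 1/4

P(X = 0 | obs) = 1/4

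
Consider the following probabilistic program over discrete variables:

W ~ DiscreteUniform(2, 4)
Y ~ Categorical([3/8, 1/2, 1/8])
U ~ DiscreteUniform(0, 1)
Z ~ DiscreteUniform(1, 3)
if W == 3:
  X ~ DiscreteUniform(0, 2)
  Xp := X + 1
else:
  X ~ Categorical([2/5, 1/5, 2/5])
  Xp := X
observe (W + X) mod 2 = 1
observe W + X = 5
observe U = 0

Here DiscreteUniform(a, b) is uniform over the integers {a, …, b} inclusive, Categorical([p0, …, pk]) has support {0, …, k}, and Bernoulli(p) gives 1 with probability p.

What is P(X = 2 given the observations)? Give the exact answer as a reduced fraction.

Enumerate traces; 18 have nonzero weight after conditioning:
  (W=3, Y=0, U=0, Z=1, X=2) weight 1/144
  (W=3, Y=0, U=0, Z=2, X=2) weight 1/144
  (W=3, Y=0, U=0, Z=3, X=2) weight 1/144
  (W=3, Y=1, U=0, Z=1, X=2) weight 1/108
  (W=3, Y=1, U=0, Z=2, X=2) weight 1/108
  (W=3, Y=1, U=0, Z=3, X=2) weight 1/108
  (W=3, Y=2, U=0, Z=1, X=2) weight 1/432
  (W=3, Y=2, U=0, Z=2, X=2) weight 1/432
  (W=4, Y=0, U=0, Z=1, X=1) weight 1/240
  … 9 more
Group by X:
  weight(X=1) = 1/30
  weight(X=2) = 1/18
Total weight = 1/30 + 1/18 = 4/45
P(X=1 | obs) = 1/30 / 4/45 = 3/8
P(X=2 | obs) = 1/18 / 4/45 = 5/8

P(X = 2 | obs) = 5/8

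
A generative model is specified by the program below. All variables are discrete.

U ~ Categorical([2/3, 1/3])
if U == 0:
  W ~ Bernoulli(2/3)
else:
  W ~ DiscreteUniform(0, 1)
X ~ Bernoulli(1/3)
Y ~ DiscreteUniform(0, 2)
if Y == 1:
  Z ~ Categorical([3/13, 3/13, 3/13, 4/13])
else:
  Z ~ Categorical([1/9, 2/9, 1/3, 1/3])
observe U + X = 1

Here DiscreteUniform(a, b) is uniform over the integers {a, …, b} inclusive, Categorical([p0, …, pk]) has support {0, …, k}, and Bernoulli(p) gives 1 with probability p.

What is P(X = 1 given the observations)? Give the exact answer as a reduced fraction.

Enumerate traces; 48 have nonzero weight after conditioning:
  (U=0, W=0, X=1, Y=0, Z=0) weight 2/729
  (U=0, W=0, X=1, Y=0, Z=1) weight 4/729
  (U=0, W=0, X=1, Y=0, Z=2) weight 2/243
  (U=0, W=0, X=1, Y=0, Z=3) weight 2/243
  (U=0, W=0, X=1, Y=1, Z=0) weight 2/351
  (U=0, W=0, X=1, Y=1, Z=1) weight 2/351
  (U=0, W=0, X=1, Y=1, Z=2) weight 2/351
  (U=0, W=0, X=1, Y=1, Z=3) weight 8/1053
  (U=1, W=0, X=0, Y=0, Z=0) weight 1/243
  … 39 more
Group by X:
  weight(X=0) = 2/9
  weight(X=1) = 2/9
Total weight = 2/9 + 2/9 = 4/9
P(X=0 | obs) = 2/9 / 4/9 = 1/2
P(X=1 | obs) = 2/9 / 4/9 = 1/2

P(X = 1 | obs) = 1/2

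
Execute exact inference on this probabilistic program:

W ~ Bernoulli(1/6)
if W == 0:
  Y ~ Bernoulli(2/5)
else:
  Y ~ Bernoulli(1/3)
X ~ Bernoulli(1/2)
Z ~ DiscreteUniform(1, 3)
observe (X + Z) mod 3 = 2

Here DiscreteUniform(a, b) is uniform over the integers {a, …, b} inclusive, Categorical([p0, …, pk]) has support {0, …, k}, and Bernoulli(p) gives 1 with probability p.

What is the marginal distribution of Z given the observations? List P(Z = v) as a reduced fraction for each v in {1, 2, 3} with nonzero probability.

P(Z=1) = 1/2, P(Z=2) = 1/2

Enumerate traces; 8 have nonzero weight after conditioning:
  (W=0, Y=0, X=0, Z=2) weight 1/12
  (W=0, Y=0, X=1, Z=1) weight 1/12
  (W=0, Y=1, X=0, Z=2) weight 1/18
  (W=0, Y=1, X=1, Z=1) weight 1/18
  (W=1, Y=0, X=0, Z=2) weight 1/54
  (W=1, Y=0, X=1, Z=1) weight 1/54
  (W=1, Y=1, X=0, Z=2) weight 1/108
  (W=1, Y=1, X=1, Z=1) weight 1/108
Group by Z:
  weight(Z=1) = 1/6
  weight(Z=2) = 1/6
Total weight = 1/6 + 1/6 = 1/3
P(Z=1 | obs) = 1/6 / 1/3 = 1/2
P(Z=2 | obs) = 1/6 / 1/3 = 1/2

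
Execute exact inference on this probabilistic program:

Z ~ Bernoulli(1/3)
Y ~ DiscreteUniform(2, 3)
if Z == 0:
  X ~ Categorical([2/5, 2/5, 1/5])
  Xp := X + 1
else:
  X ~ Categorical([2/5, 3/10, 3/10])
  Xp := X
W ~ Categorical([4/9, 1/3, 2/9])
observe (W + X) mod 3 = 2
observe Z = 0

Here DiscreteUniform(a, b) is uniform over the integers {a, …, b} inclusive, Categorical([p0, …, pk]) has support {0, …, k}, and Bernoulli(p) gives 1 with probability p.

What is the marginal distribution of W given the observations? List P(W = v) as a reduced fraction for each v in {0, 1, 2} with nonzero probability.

P(W=0) = 2/7, P(W=1) = 3/7, P(W=2) = 2/7

Enumerate traces; 6 have nonzero weight after conditioning:
  (Z=0, Y=2, X=0, W=2) weight 4/135
  (Z=0, Y=2, X=1, W=1) weight 2/45
  (Z=0, Y=2, X=2, W=0) weight 4/135
  (Z=0, Y=3, X=0, W=2) weight 4/135
  (Z=0, Y=3, X=1, W=1) weight 2/45
  (Z=0, Y=3, X=2, W=0) weight 4/135
Group by W:
  weight(W=0) = 8/135
  weight(W=1) = 4/45
  weight(W=2) = 8/135
Total weight = 8/135 + 4/45 + 8/135 = 28/135
P(W=0 | obs) = 8/135 / 28/135 = 2/7
P(W=1 | obs) = 4/45 / 28/135 = 3/7
P(W=2 | obs) = 8/135 / 28/135 = 2/7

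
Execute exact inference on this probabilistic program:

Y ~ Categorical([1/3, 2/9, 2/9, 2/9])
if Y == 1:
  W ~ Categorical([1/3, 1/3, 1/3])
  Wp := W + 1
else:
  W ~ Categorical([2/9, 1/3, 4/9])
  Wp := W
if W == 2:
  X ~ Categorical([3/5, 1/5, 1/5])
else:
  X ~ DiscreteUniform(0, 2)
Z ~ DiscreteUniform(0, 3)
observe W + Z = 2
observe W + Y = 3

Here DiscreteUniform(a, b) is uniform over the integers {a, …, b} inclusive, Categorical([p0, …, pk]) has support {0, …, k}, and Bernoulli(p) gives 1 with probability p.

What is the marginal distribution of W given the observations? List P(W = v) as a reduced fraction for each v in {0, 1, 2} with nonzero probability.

P(W=0) = 1/4, P(W=1) = 3/8, P(W=2) = 3/8

Enumerate traces; 9 have nonzero weight after conditioning:
  (Y=1, W=2, X=0, Z=0) weight 1/90
  (Y=1, W=2, X=1, Z=0) weight 1/270
  (Y=1, W=2, X=2, Z=0) weight 1/270
  (Y=2, W=1, X=0, Z=1) weight 1/162
  (Y=2, W=1, X=1, Z=1) weight 1/162
  (Y=2, W=1, X=2, Z=1) weight 1/162
  (Y=3, W=0, X=0, Z=2) weight 1/243
  (Y=3, W=0, X=1, Z=2) weight 1/243
  … 1 more
Group by W:
  weight(W=0) = 1/81
  weight(W=1) = 1/54
  weight(W=2) = 1/54
Total weight = 1/81 + 1/54 + 1/54 = 4/81
P(W=0 | obs) = 1/81 / 4/81 = 1/4
P(W=1 | obs) = 1/54 / 4/81 = 3/8
P(W=2 | obs) = 1/54 / 4/81 = 3/8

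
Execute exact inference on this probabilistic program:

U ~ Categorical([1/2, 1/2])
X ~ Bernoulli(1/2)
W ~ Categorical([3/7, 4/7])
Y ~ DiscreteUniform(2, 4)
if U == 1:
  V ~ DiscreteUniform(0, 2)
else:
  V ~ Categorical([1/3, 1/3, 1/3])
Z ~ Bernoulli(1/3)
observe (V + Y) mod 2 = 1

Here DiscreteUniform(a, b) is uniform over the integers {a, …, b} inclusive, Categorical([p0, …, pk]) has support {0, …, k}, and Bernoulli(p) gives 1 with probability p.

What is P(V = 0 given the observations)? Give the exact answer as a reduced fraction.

P(V = 0 | obs) = 1/4

Enumerate traces; 64 have nonzero weight after conditioning:
  (U=0, X=0, W=0, Y=2, V=1, Z=0) weight 1/126
  (U=0, X=0, W=0, Y=2, V=1, Z=1) weight 1/252
  (U=0, X=0, W=0, Y=3, V=0, Z=0) weight 1/126
  (U=0, X=0, W=0, Y=3, V=0, Z=1) weight 1/252
  (U=0, X=0, W=0, Y=3, V=2, Z=0) weight 1/126
  (U=0, X=0, W=0, Y=3, V=2, Z=1) weight 1/252
  (U=0, X=0, W=0, Y=4, V=1, Z=0) weight 1/126
  (U=0, X=0, W=0, Y=4, V=1, Z=1) weight 1/252
  … 56 more
Group by V:
  weight(V=0) = 1/9
  weight(V=1) = 2/9
  weight(V=2) = 1/9
Total weight = 1/9 + 2/9 + 1/9 = 4/9
P(V=0 | obs) = 1/9 / 4/9 = 1/4
P(V=1 | obs) = 2/9 / 4/9 = 1/2
P(V=2 | obs) = 1/9 / 4/9 = 1/4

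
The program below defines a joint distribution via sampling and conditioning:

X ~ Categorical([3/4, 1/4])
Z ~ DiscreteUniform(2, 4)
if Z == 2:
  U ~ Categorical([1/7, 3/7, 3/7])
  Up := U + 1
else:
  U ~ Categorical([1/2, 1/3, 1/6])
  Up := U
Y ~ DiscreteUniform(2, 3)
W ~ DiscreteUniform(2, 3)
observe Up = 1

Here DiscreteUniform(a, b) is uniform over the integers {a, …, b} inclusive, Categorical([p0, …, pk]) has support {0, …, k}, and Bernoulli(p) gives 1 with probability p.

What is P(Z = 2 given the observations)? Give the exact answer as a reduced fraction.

Enumerate traces; 24 have nonzero weight after conditioning:
  (X=0, Z=2, U=0, Y=2, W=2) weight 1/112
  (X=0, Z=2, U=0, Y=2, W=3) weight 1/112
  (X=0, Z=2, U=0, Y=3, W=2) weight 1/112
  (X=0, Z=2, U=0, Y=3, W=3) weight 1/112
  (X=0, Z=3, U=1, Y=2, W=2) weight 1/48
  (X=0, Z=3, U=1, Y=2, W=3) weight 1/48
  (X=0, Z=3, U=1, Y=3, W=2) weight 1/48
  (X=0, Z=3, U=1, Y=3, W=3) weight 1/48
  (X=0, Z=4, U=1, Y=2, W=2) weight 1/48
  … 15 more
Group by Z:
  weight(Z=2) = 1/21
  weight(Z=3) = 1/9
  weight(Z=4) = 1/9
Total weight = 1/21 + 1/9 + 1/9 = 17/63
P(Z=2 | obs) = 1/21 / 17/63 = 3/17
P(Z=3 | obs) = 1/9 / 17/63 = 7/17
P(Z=4 | obs) = 1/9 / 17/63 = 7/17

P(Z = 2 | obs) = 3/17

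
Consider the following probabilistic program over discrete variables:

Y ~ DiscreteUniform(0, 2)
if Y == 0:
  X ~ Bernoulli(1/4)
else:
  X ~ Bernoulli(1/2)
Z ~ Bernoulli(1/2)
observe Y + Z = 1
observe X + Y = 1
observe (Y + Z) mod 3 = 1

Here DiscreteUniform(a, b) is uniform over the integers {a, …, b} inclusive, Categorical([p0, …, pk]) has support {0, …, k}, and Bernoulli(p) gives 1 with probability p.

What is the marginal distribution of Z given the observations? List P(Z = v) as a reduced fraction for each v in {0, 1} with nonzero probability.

Enumerate traces; 2 have nonzero weight after conditioning:
  (Y=0, X=1, Z=1) weight 1/24
  (Y=1, X=0, Z=0) weight 1/12
Group by Z:
  weight(Z=0) = 1/12
  weight(Z=1) = 1/24
Total weight = 1/12 + 1/24 = 1/8
P(Z=0 | obs) = 1/12 / 1/8 = 2/3
P(Z=1 | obs) = 1/24 / 1/8 = 1/3

P(Z=0) = 2/3, P(Z=1) = 1/3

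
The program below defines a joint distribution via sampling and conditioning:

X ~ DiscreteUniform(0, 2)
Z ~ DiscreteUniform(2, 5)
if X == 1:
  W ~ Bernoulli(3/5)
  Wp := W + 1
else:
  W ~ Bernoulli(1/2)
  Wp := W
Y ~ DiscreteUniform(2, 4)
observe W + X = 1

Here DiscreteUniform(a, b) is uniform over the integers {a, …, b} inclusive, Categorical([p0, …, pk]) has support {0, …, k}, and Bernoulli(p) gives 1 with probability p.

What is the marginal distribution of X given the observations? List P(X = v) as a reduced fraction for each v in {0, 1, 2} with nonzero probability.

P(X=0) = 5/9, P(X=1) = 4/9

Enumerate traces; 24 have nonzero weight after conditioning:
  (X=0, Z=2, W=1, Y=2) weight 1/72
  (X=0, Z=2, W=1, Y=3) weight 1/72
  (X=0, Z=2, W=1, Y=4) weight 1/72
  (X=0, Z=3, W=1, Y=2) weight 1/72
  (X=0, Z=3, W=1, Y=3) weight 1/72
  (X=0, Z=3, W=1, Y=4) weight 1/72
  (X=0, Z=4, W=1, Y=2) weight 1/72
  (X=0, Z=4, W=1, Y=3) weight 1/72
  (X=1, Z=2, W=0, Y=2) weight 1/90
  … 15 more
Group by X:
  weight(X=0) = 1/6
  weight(X=1) = 2/15
Total weight = 1/6 + 2/15 = 3/10
P(X=0 | obs) = 1/6 / 3/10 = 5/9
P(X=1 | obs) = 2/15 / 3/10 = 4/9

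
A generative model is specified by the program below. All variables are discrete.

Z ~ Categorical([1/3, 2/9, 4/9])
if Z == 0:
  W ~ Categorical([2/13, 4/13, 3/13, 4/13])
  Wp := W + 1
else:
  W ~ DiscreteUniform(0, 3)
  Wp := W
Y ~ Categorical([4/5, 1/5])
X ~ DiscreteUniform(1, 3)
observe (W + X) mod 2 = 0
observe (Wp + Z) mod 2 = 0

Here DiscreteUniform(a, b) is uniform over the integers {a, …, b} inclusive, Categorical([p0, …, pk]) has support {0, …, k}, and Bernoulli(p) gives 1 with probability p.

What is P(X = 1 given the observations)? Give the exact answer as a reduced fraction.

Enumerate traces; 20 have nonzero weight after conditioning:
  (Z=0, W=1, Y=0, X=1) weight 16/585
  (Z=0, W=1, Y=0, X=3) weight 16/585
  (Z=0, W=1, Y=1, X=1) weight 4/585
  (Z=0, W=1, Y=1, X=3) weight 4/585
  (Z=0, W=3, Y=0, X=1) weight 16/585
  (Z=0, W=3, Y=0, X=3) weight 16/585
  (Z=0, W=3, Y=1, X=1) weight 4/585
  (Z=0, W=3, Y=1, X=3) weight 4/585
  (Z=2, W=0, Y=0, X=2) weight 4/135
  … 11 more
Group by X:
  weight(X=1) = 37/351
  weight(X=2) = 2/27
  weight(X=3) = 37/351
Total weight = 37/351 + 2/27 + 37/351 = 100/351
P(X=1 | obs) = 37/351 / 100/351 = 37/100
P(X=2 | obs) = 2/27 / 100/351 = 13/50
P(X=3 | obs) = 37/351 / 100/351 = 37/100

P(X = 1 | obs) = 37/100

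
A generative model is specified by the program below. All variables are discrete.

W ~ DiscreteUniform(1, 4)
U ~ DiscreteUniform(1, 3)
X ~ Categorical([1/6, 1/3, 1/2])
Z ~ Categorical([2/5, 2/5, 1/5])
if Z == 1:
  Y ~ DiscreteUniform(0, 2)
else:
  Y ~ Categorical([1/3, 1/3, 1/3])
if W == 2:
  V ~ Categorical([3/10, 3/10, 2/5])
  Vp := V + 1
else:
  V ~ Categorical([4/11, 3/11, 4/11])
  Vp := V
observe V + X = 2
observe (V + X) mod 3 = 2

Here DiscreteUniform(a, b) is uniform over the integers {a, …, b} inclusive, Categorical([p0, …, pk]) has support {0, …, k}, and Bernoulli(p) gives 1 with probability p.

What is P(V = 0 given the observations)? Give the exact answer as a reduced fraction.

Enumerate traces; 324 have nonzero weight after conditioning:
  (W=1, U=1, X=0, Z=0, Y=0, V=2) weight 1/1485
  (W=1, U=1, X=0, Z=0, Y=1, V=2) weight 1/1485
  (W=1, U=1, X=0, Z=0, Y=2, V=2) weight 1/1485
  (W=1, U=1, X=0, Z=1, Y=0, V=2) weight 1/1485
  (W=1, U=1, X=0, Z=1, Y=1, V=2) weight 1/1485
  (W=1, U=1, X=0, Z=1, Y=2, V=2) weight 1/1485
  (W=1, U=1, X=0, Z=2, Y=0, V=2) weight 1/2970
  (W=1, U=1, X=0, Z=2, Y=1, V=2) weight 1/2970
  (W=1, U=1, X=1, Z=0, Y=0, V=1) weight 1/990
  (W=1, U=1, X=2, Z=0, Y=0, V=0) weight 1/495
  … 314 more
Group by V:
  weight(V=0) = 153/880
  weight(V=1) = 41/440
  weight(V=2) = 41/660
Total weight = 153/880 + 41/440 + 41/660 = 79/240
P(V=0 | obs) = 153/880 / 79/240 = 459/869
P(V=1 | obs) = 41/440 / 79/240 = 246/869
P(V=2 | obs) = 41/660 / 79/240 = 164/869

P(V = 0 | obs) = 459/869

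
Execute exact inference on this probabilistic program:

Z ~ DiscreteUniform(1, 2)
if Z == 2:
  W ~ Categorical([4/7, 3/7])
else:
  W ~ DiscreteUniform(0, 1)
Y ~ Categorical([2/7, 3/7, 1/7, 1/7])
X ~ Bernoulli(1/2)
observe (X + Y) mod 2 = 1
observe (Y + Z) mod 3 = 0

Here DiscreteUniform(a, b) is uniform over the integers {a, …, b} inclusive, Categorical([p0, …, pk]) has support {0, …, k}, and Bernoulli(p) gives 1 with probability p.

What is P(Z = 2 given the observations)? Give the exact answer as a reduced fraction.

P(Z = 2 | obs) = 3/4

Enumerate traces; 4 have nonzero weight after conditioning:
  (Z=1, W=0, Y=2, X=1) weight 1/56
  (Z=1, W=1, Y=2, X=1) weight 1/56
  (Z=2, W=0, Y=1, X=0) weight 3/49
  (Z=2, W=1, Y=1, X=0) weight 9/196
Group by Z:
  weight(Z=1) = 1/28
  weight(Z=2) = 3/28
Total weight = 1/28 + 3/28 = 1/7
P(Z=1 | obs) = 1/28 / 1/7 = 1/4
P(Z=2 | obs) = 3/28 / 1/7 = 3/4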